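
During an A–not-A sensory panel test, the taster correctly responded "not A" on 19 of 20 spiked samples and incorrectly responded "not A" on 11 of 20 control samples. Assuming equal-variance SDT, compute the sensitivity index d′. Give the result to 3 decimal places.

d′ = 1.519

H = 19/20 = 0.9500
FA = 11/20 = 0.5500
z(0.9500) = 1.6449, z(0.5500) = 0.1257
d' = z(H) − z(FA) = 1.6449 − 0.1257 = 1.5192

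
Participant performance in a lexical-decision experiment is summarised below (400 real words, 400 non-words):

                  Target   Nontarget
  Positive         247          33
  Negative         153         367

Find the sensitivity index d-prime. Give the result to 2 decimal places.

H = 247/400 = 0.6175
FA = 33/400 = 0.0825
z(0.6175) = 0.299, z(0.0825) = -1.388
d' = z(H) − z(FA) = 0.299 − (-1.388) = 1.687

d-prime = 1.69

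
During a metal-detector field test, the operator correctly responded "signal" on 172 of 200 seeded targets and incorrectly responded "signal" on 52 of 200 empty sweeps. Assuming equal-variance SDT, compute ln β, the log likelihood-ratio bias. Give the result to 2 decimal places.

ln β = -0.38

H = 172/200 = 0.8600
FA = 52/200 = 0.2600
z(H) = z(0.8600) = 1.080
z(FA) = z(0.2600) = -0.643
ln β = −½·[z(H)² − z(FA)²] = −0.5 × (1.166 − 0.413) = -0.3765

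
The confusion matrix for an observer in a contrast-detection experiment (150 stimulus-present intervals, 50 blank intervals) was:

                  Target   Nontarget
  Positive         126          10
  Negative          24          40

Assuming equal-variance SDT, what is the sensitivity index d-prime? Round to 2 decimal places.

H = 126/150 = 0.8400
FA = 10/50 = 0.2000
z(0.8400) = 0.994, z(0.2000) = -0.842
d' = z(H) − z(FA) = 0.994 − (-0.842) = 1.836

d-prime = 1.84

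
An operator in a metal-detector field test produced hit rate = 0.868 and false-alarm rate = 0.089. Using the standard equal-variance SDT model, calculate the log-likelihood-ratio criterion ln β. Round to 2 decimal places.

ln β = 0.28

z(0.868) = 1.117, z(0.089) = -1.347
ln β = −½·[z(H)² − z(FA)²] = −0.5 × (1.248 − 1.814) = 0.283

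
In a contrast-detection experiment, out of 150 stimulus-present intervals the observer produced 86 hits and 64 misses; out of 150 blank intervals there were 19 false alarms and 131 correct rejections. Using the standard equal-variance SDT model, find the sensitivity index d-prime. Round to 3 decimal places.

d-prime = 1.327

H = 86/150 = 0.5733
FA = 19/150 = 0.1267
Φ⁻¹(H) = 0.1848
Φ⁻¹(FA) = -1.1421
d' = z(H) − z(FA) = 0.1848 − (-1.1421) = 1.3269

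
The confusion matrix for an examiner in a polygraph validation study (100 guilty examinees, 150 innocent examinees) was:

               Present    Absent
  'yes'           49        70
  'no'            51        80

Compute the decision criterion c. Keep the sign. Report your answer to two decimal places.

c = 0.05

H = 49/100 = 0.4900
FA = 70/150 = 0.4667
z(H) = z(0.4900) = -0.0251
z(FA) = z(0.4667) = -0.0836
c = −½·[z(H) + z(FA)] = −0.5 × (-0.0251 + (-0.0836)) = 0.05435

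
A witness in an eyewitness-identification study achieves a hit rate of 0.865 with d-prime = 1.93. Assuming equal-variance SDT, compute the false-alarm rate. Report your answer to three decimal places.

false-alarm rate = 0.204

z(hit rate) = z(0.865) = 1.1031
z(FA) = z(H) − d' = 1.1031 − 1.93 = -0.8269
false-alarm rate = Φ(-0.8269) = 0.2041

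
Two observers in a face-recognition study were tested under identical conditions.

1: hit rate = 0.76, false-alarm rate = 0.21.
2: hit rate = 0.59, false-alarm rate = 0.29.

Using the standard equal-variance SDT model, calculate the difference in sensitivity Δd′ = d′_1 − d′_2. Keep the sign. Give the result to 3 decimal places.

1: z(0.76) = 0.7063, z(0.21) = -0.8064, d' = 1.5127
2: z(0.59) = 0.2275, z(0.29) = -0.5534, d' = 0.7809
Δd' = d'_1 − d'_2 = 1.5127 − 0.7809 = 0.7318
1 has the higher sensitivity.

Δd′ = 0.732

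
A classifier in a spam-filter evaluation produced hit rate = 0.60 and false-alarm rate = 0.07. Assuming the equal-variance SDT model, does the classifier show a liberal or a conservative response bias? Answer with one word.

conservative

z(H) = 0.253, z(FA) = -1.476
c = −½·(z(H) + z(FA)) = 0.6115
c > 0 → conservative criterion (biased toward responding “no”).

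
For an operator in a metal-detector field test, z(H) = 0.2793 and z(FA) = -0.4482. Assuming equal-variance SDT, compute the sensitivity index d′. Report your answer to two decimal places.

d' = z(H) − z(FA) = 0.2793 − (-0.4482) = 0.7275

d′ = 0.73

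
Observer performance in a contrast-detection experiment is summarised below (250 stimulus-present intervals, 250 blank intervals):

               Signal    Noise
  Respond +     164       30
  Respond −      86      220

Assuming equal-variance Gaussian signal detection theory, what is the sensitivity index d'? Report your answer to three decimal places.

d' = 1.577

H = 164/250 = 0.6560
FA = 30/250 = 0.1200
z(H) = z(0.6560) = 0.4016
z(FA) = z(0.1200) = -1.1750
d' = z(H) − z(FA) = 0.4016 − (-1.1750) = 1.5766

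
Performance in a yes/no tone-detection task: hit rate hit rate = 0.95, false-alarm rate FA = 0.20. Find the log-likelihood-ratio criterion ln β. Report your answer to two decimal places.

Φ⁻¹(H) = 1.645
Φ⁻¹(FA) = -0.842
ln β = −½·[z(H)² − z(FA)²] = −0.5 × (2.706 − 0.709) = -0.9985

ln β = -1.00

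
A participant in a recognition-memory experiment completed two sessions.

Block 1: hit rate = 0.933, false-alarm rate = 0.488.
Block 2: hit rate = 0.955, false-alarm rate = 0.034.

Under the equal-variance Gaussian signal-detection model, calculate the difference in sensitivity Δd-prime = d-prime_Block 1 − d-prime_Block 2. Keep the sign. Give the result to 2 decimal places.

Block 1: z(0.933) = 1.499, z(0.488) = -0.030, d' = 1.529
Block 2: z(0.955) = 1.695, z(0.034) = -1.825, d' = 3.520
Δd' = d'_Block 1 − d'_Block 2 = 1.529 − 3.520 = -1.991
Block 2 has the higher sensitivity.

Δd-prime = -1.99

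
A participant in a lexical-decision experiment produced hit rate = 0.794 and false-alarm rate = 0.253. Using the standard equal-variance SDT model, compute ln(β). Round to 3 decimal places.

z(H) = 0.8204
z(FA) = -0.6651
ln β = −½·[z(H)² − z(FA)²] = −0.5 × (0.6731 − 0.4424) = -0.11535

ln β = -0.115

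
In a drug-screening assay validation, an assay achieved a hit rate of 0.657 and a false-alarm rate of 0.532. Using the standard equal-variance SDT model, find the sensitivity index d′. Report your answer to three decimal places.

Φ⁻¹(H) = Φ⁻¹(0.657) = 0.4043
Φ⁻¹(FA) = Φ⁻¹(0.532) = 0.0803
d' = z(H) − z(FA) = 0.4043 − 0.0803 = 0.3240

d′ = 0.324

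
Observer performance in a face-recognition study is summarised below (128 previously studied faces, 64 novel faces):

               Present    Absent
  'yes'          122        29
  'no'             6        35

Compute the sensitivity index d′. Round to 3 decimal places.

d′ = 1.794

H = 122/128 = 0.9531
FA = 29/64 = 0.4531
z(H) = z(0.9531) = 1.6757
z(FA) = z(0.4531) = -0.1178
d' = z(H) − z(FA) = 1.6757 − (-0.1178) = 1.7935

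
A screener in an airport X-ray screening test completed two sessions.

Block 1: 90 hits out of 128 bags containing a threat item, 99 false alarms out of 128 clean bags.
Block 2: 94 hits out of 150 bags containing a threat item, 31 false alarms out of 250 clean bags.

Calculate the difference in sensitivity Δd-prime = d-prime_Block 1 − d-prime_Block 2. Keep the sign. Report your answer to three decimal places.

Δd-prime = -1.695

Block 1: z(0.7031) = 0.5333, z(0.7734) = 0.7501, d' = -0.2168
Block 2: z(0.6267) = 0.3231, z(0.1240) = -1.1552, d' = 1.4783
Δd' = d'_Block 1 − d'_Block 2 = -0.2168 − 1.4783 = -1.6951
Block 2 has the higher sensitivity.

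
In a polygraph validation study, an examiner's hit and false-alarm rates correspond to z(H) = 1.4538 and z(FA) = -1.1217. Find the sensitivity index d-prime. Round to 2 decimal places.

d-prime = 2.58

d' = z(H) − z(FA) = 1.4538 − (-1.1217) = 2.5755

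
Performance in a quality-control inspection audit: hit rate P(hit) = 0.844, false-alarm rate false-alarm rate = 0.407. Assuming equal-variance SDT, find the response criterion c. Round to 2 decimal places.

z(H) = z(0.844) = 1.011
z(FA) = z(0.407) = -0.235
c = −½·[z(H) + z(FA)] = −0.5 × (1.011 + (-0.235)) = -0.388
c < 0: the inspector has a liberal response bias.

c = -0.39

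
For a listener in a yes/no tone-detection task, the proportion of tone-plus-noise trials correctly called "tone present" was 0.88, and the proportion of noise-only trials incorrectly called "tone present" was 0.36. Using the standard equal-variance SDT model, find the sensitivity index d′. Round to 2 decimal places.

z(0.88) = 1.175, z(0.36) = -0.358
d' = z(H) − z(FA) = 1.175 − (-0.358) = 1.533

d′ = 1.53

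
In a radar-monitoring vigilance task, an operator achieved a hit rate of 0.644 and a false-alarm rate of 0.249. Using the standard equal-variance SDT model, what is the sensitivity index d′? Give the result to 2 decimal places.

d′ = 1.05

z(H) = 0.369
z(FA) = -0.678
d' = z(H) − z(FA) = 0.369 − (-0.678) = 1.047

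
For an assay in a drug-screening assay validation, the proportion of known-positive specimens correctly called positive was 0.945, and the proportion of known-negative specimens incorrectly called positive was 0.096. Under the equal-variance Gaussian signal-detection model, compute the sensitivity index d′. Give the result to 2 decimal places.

d′ = 2.90

z(0.945) = 1.598, z(0.096) = -1.305
d' = z(H) − z(FA) = 1.598 − (-1.305) = 2.903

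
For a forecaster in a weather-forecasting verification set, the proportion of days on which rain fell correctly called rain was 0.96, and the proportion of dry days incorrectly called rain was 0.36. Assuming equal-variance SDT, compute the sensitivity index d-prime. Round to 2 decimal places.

d-prime = 2.11

Φ⁻¹(H) = 1.7507
Φ⁻¹(FA) = -0.3585
d' = z(H) − z(FA) = 1.7507 − (-0.3585) = 2.1092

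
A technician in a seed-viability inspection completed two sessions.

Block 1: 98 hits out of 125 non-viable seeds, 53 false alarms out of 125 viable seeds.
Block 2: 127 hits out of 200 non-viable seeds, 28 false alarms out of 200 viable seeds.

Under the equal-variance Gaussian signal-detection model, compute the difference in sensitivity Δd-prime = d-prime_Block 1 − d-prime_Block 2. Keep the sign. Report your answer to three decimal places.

Δd-prime = -0.448

Block 1: z(0.7840) = 0.7858, z(0.4240) = -0.1917, d' = 0.9775
Block 2: z(0.6350) = 0.3451, z(0.1400) = -1.0803, d' = 1.4254
Δd' = d'_Block 1 − d'_Block 2 = 0.9775 − 1.4254 = -0.4479
Block 2 has the higher sensitivity.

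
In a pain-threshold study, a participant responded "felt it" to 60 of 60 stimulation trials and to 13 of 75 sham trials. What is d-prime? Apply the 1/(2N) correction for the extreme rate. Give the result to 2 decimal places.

d-prime = 3.34

The hit rate is 60/60 = 1, so apply the 1/(2N) correction: H → 1 − 1/(2·60) = 0.99167.
z(H) = z(0.99167) = 2.394
z(FA) = z(0.17333) = -0.941
d' = 2.394 − (-0.941) = 3.335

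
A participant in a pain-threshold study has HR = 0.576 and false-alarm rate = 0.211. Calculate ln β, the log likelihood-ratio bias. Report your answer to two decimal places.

z(H) = z(0.576) = 0.192
z(FA) = z(0.211) = -0.803
ln β = −½·[z(H)² − z(FA)²] = −0.5 × (0.037 − 0.645) = 0.304

ln β = 0.30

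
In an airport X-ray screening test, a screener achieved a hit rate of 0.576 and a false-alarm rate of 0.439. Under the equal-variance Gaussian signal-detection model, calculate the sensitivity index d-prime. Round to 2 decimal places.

d-prime = 0.35

z(0.576) = 0.192, z(0.439) = -0.154
d' = z(H) − z(FA) = 0.192 − (-0.154) = 0.346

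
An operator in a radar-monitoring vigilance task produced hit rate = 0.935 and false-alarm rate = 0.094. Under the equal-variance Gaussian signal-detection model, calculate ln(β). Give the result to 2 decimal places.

ln β = -0.28

z(H) = z(0.935) = 1.514
z(FA) = z(0.094) = -1.317
ln β = −½·[z(H)² − z(FA)²] = −0.5 × (2.292 − 1.734) = -0.279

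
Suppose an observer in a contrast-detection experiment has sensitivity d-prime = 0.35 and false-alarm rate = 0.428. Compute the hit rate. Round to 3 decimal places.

hit rate = 0.567

z(false-alarm rate) = z(0.428) = -0.1815
z(H) = z(FA) + d' = -0.1815 + 0.35 = 0.1685
hit rate = Φ(0.1685) = 0.5669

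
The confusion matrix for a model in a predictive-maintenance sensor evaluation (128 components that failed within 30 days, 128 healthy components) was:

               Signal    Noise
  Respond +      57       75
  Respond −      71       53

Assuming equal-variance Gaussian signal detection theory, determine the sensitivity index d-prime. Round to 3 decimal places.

d-prime = -0.355

H = 57/128 = 0.4453
FA = 75/128 = 0.5859
z(H) = -0.1375
z(FA) = 0.2170
d' = z(H) − z(FA) = -0.1375 − 0.2170 = -0.3545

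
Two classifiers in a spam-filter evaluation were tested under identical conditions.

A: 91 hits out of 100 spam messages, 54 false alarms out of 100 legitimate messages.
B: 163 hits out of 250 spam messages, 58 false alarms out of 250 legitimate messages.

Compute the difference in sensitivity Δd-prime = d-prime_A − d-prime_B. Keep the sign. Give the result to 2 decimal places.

Δd-prime = 0.12

A: z(0.9100) = 1.341, z(0.5400) = 0.100, d' = 1.241
B: z(0.6520) = 0.391, z(0.2320) = -0.732, d' = 1.123
Δd' = d'_A − d'_B = 1.241 − 1.123 = 0.118
A has the higher sensitivity.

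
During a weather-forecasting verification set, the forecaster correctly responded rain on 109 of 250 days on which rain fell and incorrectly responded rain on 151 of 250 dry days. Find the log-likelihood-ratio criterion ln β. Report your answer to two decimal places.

H = 109/250 = 0.4360
FA = 151/250 = 0.6040
z(H) = -0.161
z(FA) = 0.264
ln β = −½·[z(H)² − z(FA)²] = −0.5 × (0.026 − 0.070) = 0.022

ln β = 0.02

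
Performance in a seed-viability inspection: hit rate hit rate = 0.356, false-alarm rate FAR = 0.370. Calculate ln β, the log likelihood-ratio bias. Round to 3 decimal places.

Φ⁻¹(H) = Φ⁻¹(0.356) = -0.3692
Φ⁻¹(FA) = Φ⁻¹(0.370) = -0.3319
ln β = −½·[z(H)² − z(FA)²] = −0.5 × (0.1363 − 0.1102) = -0.01305

ln β = -0.013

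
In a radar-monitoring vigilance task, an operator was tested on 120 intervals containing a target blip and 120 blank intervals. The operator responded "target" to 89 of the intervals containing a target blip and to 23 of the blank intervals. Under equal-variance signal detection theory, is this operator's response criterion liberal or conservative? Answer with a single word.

conservative

z(H) = 0.648, z(FA) = -0.872
c = −½·(z(H) + z(FA)) = 0.112
c > 0 → conservative criterion (biased toward responding “no”).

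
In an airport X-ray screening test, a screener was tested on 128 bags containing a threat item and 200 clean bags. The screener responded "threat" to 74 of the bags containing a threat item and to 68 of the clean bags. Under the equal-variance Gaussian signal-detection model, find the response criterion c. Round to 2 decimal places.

c = 0.11

H = 74/128 = 0.5781
FA = 68/200 = 0.3400
z(H) = z(0.5781) = 0.197
z(FA) = z(0.3400) = -0.412
c = −½·[z(H) + z(FA)] = −0.5 × (0.197 + (-0.412)) = 0.1075
c > 0: the screener has a conservative response bias.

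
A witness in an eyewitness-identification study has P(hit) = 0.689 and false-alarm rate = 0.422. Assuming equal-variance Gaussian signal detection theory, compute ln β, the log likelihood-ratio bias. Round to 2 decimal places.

z(0.689) = 0.493, z(0.422) = -0.197
ln β = −½·[z(H)² − z(FA)²] = −0.5 × (0.243 − 0.039) = -0.102

ln β = -0.10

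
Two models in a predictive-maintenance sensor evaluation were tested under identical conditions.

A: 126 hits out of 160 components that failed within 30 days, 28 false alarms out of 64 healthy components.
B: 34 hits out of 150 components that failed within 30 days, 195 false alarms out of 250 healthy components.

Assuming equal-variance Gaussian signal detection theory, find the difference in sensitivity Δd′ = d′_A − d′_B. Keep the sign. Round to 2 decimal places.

Δd′ = 2.48

A: z(0.7875) = 0.798, z(0.4375) = -0.157, d' = 0.955
B: z(0.2267) = -0.750, z(0.7800) = 0.772, d' = -1.522
Δd' = d'_A − d'_B = 0.955 − (-1.522) = 2.477
A has the higher sensitivity.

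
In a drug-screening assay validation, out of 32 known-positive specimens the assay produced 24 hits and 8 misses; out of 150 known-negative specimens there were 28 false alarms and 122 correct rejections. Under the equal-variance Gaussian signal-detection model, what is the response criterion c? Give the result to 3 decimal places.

c = 0.108

H = 24/32 = 0.7500
FA = 28/150 = 0.1867
z(0.7500) = 0.6745, z(0.1867) = -0.8901
c = −½·[z(H) + z(FA)] = −0.5 × (0.6745 + (-0.8901)) = 0.1078
c > 0: the assay has a conservative response bias.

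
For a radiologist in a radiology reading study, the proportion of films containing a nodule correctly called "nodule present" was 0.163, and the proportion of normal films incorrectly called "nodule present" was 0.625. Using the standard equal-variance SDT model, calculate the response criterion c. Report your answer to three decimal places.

c = 0.332

Φ⁻¹(H) = Φ⁻¹(0.163) = -0.9822
Φ⁻¹(FA) = Φ⁻¹(0.625) = 0.3186
c = −½·[z(H) + z(FA)] = −0.5 × (-0.9822 + 0.3186) = 0.3318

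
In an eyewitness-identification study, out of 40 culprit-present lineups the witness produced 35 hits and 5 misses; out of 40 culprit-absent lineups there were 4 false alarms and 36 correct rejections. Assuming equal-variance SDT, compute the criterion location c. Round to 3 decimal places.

H = 35/40 = 0.8750
FA = 4/40 = 0.1000
Φ⁻¹(H) = Φ⁻¹(0.8750) = 1.1503
Φ⁻¹(FA) = Φ⁻¹(0.1000) = -1.2816
c = −½·[z(H) + z(FA)] = −0.5 × (1.1503 + (-1.2816)) = 0.06565

c = 0.066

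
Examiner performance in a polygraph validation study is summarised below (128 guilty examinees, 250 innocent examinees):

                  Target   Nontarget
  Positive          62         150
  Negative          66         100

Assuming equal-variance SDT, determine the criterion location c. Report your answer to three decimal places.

c = -0.107

H = 62/128 = 0.4844
FA = 150/250 = 0.6000
z(0.4844) = -0.0391, z(0.6000) = 0.2533
c = −½·[z(H) + z(FA)] = −0.5 × (-0.0391 + 0.2533) = -0.1071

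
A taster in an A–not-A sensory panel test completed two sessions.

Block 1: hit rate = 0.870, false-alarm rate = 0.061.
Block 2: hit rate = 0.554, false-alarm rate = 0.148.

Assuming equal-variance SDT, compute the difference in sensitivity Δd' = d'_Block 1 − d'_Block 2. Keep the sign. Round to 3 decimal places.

Block 1: z(0.870) = 1.1264, z(0.061) = -1.5464, d' = 2.6728
Block 2: z(0.554) = 0.1358, z(0.148) = -1.0450, d' = 1.1808
Δd' = d'_Block 1 − d'_Block 2 = 2.6728 − 1.1808 = 1.4920
Block 1 has the higher sensitivity.

Δd' = 1.492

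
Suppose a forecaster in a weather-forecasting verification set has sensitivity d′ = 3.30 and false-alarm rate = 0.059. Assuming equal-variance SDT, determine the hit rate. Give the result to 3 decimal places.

hit rate = 0.959

z(false-alarm rate) = z(0.059) = -1.5632
z(H) = z(FA) + d' = -1.5632 + 3.30 = 1.7368
hit rate = Φ(1.7368) = 0.9588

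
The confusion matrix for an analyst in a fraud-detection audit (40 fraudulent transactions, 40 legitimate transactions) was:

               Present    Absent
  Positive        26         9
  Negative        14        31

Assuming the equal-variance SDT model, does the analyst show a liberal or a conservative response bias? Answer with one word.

z(H) = 0.385, z(FA) = -0.755
c = −½·(z(H) + z(FA)) = 0.185
c > 0 → conservative criterion (biased toward responding “no”).

conservative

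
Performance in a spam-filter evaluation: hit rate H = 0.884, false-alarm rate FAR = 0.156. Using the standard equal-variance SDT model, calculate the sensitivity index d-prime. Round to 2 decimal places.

z(H) = z(0.884) = 1.1952
z(FA) = z(0.156) = -1.0110
d' = z(H) − z(FA) = 1.1952 − (-1.0110) = 2.2062

d-prime = 2.21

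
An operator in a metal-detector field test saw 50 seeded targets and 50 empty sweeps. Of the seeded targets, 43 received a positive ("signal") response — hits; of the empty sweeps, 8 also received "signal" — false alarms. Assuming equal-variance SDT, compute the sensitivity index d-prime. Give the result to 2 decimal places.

d-prime = 2.07

H = 43/50 = 0.8600
FA = 8/50 = 0.1600
z(H) = z(0.8600) = 1.0803
z(FA) = z(0.1600) = -0.9945
d' = z(H) − z(FA) = 1.0803 − (-0.9945) = 2.0748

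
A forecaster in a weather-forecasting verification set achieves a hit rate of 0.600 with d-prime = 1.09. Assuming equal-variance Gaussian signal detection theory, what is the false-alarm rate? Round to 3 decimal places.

false-alarm rate = 0.201

z(hit rate) = z(0.600) = 0.2533
z(FA) = z(H) − d' = 0.2533 − 1.09 = -0.8367
false-alarm rate = Φ(-0.8367) = 0.2014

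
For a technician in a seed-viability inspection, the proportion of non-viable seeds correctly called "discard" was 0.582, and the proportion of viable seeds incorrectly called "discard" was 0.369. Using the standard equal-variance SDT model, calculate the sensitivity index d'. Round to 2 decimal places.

Φ⁻¹(H) = Φ⁻¹(0.582) = 0.2070
Φ⁻¹(FA) = Φ⁻¹(0.369) = -0.3345
d' = z(H) − z(FA) = 0.2070 − (-0.3345) = 0.5415

d' = 0.54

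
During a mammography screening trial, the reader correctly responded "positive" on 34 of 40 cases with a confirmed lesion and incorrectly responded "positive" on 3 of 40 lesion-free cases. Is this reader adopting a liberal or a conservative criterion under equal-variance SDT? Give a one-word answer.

z(H) = 1.036, z(FA) = -1.440
c = −½·(z(H) + z(FA)) = 0.202
c > 0 → conservative criterion (biased toward responding “no”).

conservative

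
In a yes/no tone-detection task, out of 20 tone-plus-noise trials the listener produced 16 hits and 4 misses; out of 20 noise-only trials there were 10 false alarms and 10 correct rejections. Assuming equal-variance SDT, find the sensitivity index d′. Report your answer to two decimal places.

H = 16/20 = 0.8000
FA = 10/20 = 0.5000
Φ⁻¹(H) = Φ⁻¹(0.8000) = 0.842
Φ⁻¹(FA) = Φ⁻¹(0.5000) = 0.000
d' = z(H) − z(FA) = 0.842 − 0.000 = 0.842

d′ = 0.84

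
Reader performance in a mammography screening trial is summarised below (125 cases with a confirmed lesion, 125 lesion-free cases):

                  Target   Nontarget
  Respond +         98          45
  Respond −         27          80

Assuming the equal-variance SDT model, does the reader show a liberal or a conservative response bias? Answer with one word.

liberal

z(H) = 0.786, z(FA) = -0.358
c = −½·(z(H) + z(FA)) = -0.214
c < 0 → liberal criterion (biased toward responding “yes”).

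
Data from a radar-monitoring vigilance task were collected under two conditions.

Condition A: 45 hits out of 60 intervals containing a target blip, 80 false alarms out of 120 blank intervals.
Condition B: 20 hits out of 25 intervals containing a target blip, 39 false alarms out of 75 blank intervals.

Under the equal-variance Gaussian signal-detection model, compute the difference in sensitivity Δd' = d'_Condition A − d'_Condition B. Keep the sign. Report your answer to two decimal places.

Condition A: z(0.7500) = 0.674, z(0.6667) = 0.431, d' = 0.243
Condition B: z(0.8000) = 0.842, z(0.5200) = 0.050, d' = 0.792
Δd' = d'_Condition A − d'_Condition B = 0.243 − 0.792 = -0.549
Condition B has the higher sensitivity.

Δd' = -0.55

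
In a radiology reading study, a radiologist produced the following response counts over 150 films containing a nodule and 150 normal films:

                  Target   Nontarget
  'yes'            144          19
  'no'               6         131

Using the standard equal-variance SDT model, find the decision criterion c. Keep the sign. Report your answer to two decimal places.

c = -0.30

H = 144/150 = 0.9600
FA = 19/150 = 0.1267
Φ⁻¹(0.9600) = 1.7507, Φ⁻¹(0.1267) = -1.1421
c = −½·[z(H) + z(FA)] = −0.5 × (1.7507 + (-1.1421)) = -0.3043
c < 0: the radiologist has a liberal response bias.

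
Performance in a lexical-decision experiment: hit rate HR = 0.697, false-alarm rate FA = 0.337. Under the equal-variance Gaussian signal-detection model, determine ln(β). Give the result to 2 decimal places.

z(0.697) = 0.516, z(0.337) = -0.421
ln β = −½·[z(H)² − z(FA)²] = −0.5 × (0.266 − 0.177) = -0.0445

ln β = -0.04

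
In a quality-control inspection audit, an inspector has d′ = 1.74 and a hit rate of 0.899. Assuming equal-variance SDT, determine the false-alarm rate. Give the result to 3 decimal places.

z(hit rate) = z(0.899) = 1.2759
z(FA) = z(H) − d' = 1.2759 − 1.74 = -0.4641
false-alarm rate = Φ(-0.4641) = 0.3213

false-alarm rate = 0.321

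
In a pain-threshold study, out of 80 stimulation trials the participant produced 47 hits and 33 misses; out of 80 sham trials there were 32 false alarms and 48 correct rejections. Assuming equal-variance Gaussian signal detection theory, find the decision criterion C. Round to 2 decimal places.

C = 0.02

H = 47/80 = 0.5875
FA = 32/80 = 0.4000
Φ⁻¹(H) = Φ⁻¹(0.5875) = 0.2211
Φ⁻¹(FA) = Φ⁻¹(0.4000) = -0.2533
c = −½·[z(H) + z(FA)] = −0.5 × (0.2211 + (-0.2533)) = 0.0161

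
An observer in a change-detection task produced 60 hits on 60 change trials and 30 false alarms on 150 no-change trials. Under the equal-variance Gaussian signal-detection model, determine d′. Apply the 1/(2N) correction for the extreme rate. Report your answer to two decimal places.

d′ = 3.24

The hit rate is 60/60 = 1, so apply the 1/(2N) correction: H → 1 − 1/(2·60) = 0.99167.
z(H) = z(0.99167) = 2.394
z(FA) = z(0.20000) = -0.842
d' = 2.394 − (-0.842) = 3.236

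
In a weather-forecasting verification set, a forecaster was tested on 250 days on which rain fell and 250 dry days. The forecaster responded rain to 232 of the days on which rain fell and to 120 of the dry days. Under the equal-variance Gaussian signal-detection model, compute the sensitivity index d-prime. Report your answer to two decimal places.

H = 232/250 = 0.9280
FA = 120/250 = 0.4800
Φ⁻¹(H) = Φ⁻¹(0.9280) = 1.4611
Φ⁻¹(FA) = Φ⁻¹(0.4800) = -0.0502
d' = z(H) − z(FA) = 1.4611 − (-0.0502) = 1.5113

d-prime = 1.51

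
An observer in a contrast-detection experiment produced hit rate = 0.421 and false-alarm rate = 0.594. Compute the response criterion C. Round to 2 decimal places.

Φ⁻¹(H) = Φ⁻¹(0.421) = -0.199
Φ⁻¹(FA) = Φ⁻¹(0.594) = 0.238
c = −½·[z(H) + z(FA)] = −0.5 × (-0.199 + 0.238) = -0.0195

C = -0.02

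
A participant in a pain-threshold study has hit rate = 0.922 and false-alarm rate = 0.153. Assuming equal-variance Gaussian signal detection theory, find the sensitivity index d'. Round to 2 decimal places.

Φ⁻¹(0.922) = 1.419, Φ⁻¹(0.153) = -1.024
d' = z(H) − z(FA) = 1.419 − (-1.024) = 2.443

d' = 2.44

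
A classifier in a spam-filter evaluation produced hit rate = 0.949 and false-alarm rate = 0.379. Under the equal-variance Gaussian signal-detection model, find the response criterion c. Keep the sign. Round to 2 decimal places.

z(H) = z(0.949) = 1.635
z(FA) = z(0.379) = -0.308
c = −½·[z(H) + z(FA)] = −0.5 × (1.635 + (-0.308)) = -0.6635

c = -0.66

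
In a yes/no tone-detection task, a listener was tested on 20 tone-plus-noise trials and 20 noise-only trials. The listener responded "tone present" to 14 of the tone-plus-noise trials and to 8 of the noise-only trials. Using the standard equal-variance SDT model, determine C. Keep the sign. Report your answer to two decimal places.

H = 14/20 = 0.7000
FA = 8/20 = 0.4000
z(H) = 0.524
z(FA) = -0.253
c = −½·[z(H) + z(FA)] = −0.5 × (0.524 + (-0.253)) = -0.1355
c < 0: the listener has a liberal response bias.

C = -0.14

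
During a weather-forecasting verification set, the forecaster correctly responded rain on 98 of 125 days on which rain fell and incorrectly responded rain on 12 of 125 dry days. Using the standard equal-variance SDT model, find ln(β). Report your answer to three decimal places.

H = 98/125 = 0.7840
FA = 12/125 = 0.0960
z(0.7840) = 0.7858, z(0.0960) = -1.3047
ln β = −½·[z(H)² − z(FA)²] = −0.5 × (0.6175 − 1.7022) = 0.54235

ln β = 0.542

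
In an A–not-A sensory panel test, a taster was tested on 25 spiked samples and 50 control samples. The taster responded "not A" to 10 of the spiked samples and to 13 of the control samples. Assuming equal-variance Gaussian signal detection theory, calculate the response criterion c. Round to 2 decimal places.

H = 10/25 = 0.4000
FA = 13/50 = 0.2600
z(H) = -0.2533
z(FA) = -0.6433
c = −½·[z(H) + z(FA)] = −0.5 × (-0.2533 + (-0.6433)) = 0.4483
c > 0: the taster has a conservative response bias.

c = 0.45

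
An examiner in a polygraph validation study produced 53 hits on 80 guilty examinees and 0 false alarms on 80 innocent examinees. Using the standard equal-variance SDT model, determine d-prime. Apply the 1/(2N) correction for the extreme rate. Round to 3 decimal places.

The false-alarm rate is 0/80 = 0, so apply the 1/(2N) correction: FA → 1/(2·80) = 0.00625.
z(H) = z(0.66250) = 0.4193
z(FA) = z(0.00625) = -2.4977
d' = 0.4193 − (-2.4977) = 2.9170

d-prime = 2.917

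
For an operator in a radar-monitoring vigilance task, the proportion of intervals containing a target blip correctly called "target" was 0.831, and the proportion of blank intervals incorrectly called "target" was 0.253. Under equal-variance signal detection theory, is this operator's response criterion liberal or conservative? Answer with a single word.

z(H) = 0.958, z(FA) = -0.665
c = −½·(z(H) + z(FA)) = -0.1465
c < 0 → liberal criterion (biased toward responding “yes”).

liberal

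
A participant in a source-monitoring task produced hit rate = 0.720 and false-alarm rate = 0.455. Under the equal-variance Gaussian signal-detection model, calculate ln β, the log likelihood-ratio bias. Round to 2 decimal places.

ln β = -0.16

z(H) = z(0.720) = 0.583
z(FA) = z(0.455) = -0.113
ln β = −½·[z(H)² − z(FA)²] = −0.5 × (0.340 − 0.013) = -0.1635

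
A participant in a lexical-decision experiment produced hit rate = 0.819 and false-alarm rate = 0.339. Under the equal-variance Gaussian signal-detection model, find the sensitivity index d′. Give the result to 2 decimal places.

d′ = 1.33

z(H) = z(0.819) = 0.9116
z(FA) = z(0.339) = -0.4152
d' = z(H) − z(FA) = 0.9116 − (-0.4152) = 1.3268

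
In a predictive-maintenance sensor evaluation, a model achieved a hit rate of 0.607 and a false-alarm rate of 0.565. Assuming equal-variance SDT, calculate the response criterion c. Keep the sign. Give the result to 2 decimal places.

z(H) = z(0.607) = 0.2715
z(FA) = z(0.565) = 0.1637
c = −½·[z(H) + z(FA)] = −0.5 × (0.2715 + 0.1637) = -0.2176

c = -0.22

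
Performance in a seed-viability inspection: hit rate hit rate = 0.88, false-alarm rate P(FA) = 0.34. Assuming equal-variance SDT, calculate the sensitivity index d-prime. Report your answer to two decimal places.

Φ⁻¹(H) = 1.175
Φ⁻¹(FA) = -0.412
d' = z(H) − z(FA) = 1.175 − (-0.412) = 1.587

d-prime = 1.59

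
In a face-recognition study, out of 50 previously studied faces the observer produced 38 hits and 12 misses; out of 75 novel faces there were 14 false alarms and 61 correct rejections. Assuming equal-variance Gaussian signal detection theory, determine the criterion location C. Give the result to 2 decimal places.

C = 0.09

H = 38/50 = 0.7600
FA = 14/75 = 0.1867
Φ⁻¹(0.7600) = 0.706, Φ⁻¹(0.1867) = -0.890
c = −½·[z(H) + z(FA)] = −0.5 × (0.706 + (-0.890)) = 0.092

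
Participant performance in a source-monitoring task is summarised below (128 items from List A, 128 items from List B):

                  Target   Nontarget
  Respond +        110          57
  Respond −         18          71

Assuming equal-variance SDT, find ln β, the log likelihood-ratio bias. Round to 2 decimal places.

ln β = -0.57

H = 110/128 = 0.8594
FA = 57/128 = 0.4453
z(0.8594) = 1.078, z(0.4453) = -0.138
ln β = −½·[z(H)² − z(FA)²] = −0.5 × (1.162 − 0.019) = -0.5715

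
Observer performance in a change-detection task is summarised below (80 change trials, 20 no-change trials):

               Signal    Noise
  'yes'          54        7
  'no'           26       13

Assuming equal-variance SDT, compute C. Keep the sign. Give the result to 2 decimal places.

C = -0.03

H = 54/80 = 0.6750
FA = 7/20 = 0.3500
Φ⁻¹(H) = Φ⁻¹(0.6750) = 0.454
Φ⁻¹(FA) = Φ⁻¹(0.3500) = -0.385
c = −½·[z(H) + z(FA)] = −0.5 × (0.454 + (-0.385)) = -0.0345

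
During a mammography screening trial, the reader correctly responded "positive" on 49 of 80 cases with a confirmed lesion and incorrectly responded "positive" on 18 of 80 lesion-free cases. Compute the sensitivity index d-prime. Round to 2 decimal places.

d-prime = 1.04

H = 49/80 = 0.6125
FA = 18/80 = 0.2250
z(H) = z(0.6125) = 0.286
z(FA) = z(0.2250) = -0.755
d' = z(H) − z(FA) = 0.286 − (-0.755) = 1.041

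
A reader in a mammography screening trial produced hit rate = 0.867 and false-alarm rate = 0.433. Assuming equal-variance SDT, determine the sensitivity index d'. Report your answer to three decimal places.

z(0.867) = 1.1123, z(0.433) = -0.1687
d' = z(H) − z(FA) = 1.1123 − (-0.1687) = 1.2810

d' = 1.281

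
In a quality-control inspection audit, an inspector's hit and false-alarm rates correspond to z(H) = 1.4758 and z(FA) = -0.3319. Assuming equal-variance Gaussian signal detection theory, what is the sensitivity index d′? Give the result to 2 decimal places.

d′ = 1.81

d' = z(H) − z(FA) = 1.4758 − (-0.3319) = 1.8077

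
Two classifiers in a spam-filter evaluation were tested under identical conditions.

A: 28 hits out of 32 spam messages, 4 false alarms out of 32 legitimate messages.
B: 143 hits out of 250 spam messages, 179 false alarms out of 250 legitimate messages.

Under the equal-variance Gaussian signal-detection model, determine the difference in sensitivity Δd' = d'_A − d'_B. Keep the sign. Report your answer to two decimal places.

A: z(0.8750) = 1.150, z(0.1250) = -1.150, d' = 2.300
B: z(0.5720) = 0.181, z(0.7160) = 0.571, d' = -0.390
Δd' = d'_A − d'_B = 2.300 − (-0.390) = 2.690
A has the higher sensitivity.

Δd' = 2.69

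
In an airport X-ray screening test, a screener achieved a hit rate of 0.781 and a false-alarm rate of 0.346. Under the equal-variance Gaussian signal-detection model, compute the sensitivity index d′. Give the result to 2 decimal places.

d′ = 1.17

z(H) = 0.776
z(FA) = -0.396
d' = z(H) − z(FA) = 0.776 − (-0.396) = 1.172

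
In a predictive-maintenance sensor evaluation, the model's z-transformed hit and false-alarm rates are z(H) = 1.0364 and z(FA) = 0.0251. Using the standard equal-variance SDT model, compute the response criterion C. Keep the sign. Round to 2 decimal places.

C = -0.53

c = −½·[z(H) + z(FA)] = −½·(1.0364 + 0.0251) = -0.53075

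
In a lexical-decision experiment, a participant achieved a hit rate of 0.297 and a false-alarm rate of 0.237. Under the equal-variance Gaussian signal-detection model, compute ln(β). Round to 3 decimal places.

z(0.297) = -0.5330, z(0.237) = -0.7160
ln β = −½·[z(H)² − z(FA)²] = −0.5 × (0.2841 − 0.5127) = 0.1143

ln β = 0.114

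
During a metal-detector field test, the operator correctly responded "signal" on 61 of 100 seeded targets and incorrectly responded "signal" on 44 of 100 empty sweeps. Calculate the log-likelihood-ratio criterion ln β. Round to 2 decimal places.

ln β = -0.03

H = 61/100 = 0.6100
FA = 44/100 = 0.4400
z(0.6100) = 0.279, z(0.4400) = -0.151
ln β = −½·[z(H)² − z(FA)²] = −0.5 × (0.078 − 0.023) = -0.0275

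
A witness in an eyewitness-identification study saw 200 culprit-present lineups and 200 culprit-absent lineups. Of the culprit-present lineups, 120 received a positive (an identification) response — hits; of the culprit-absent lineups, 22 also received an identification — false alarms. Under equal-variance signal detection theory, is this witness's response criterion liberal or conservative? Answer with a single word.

conservative

z(H) = 0.253, z(FA) = -1.227
c = −½·(z(H) + z(FA)) = 0.487
c > 0 → conservative criterion (biased toward responding “no”).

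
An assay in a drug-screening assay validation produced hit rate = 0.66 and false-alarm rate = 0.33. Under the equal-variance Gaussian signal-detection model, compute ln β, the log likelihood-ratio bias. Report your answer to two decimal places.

z(H) = 0.412
z(FA) = -0.440
ln β = −½·[z(H)² − z(FA)²] = −0.5 × (0.170 − 0.194) = 0.012

ln β = 0.01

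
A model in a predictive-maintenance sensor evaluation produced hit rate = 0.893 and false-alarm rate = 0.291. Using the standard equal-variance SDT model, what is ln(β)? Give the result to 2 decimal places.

ln β = -0.62

z(H) = 1.243
z(FA) = -0.550
ln β = −½·[z(H)² − z(FA)²] = −0.5 × (1.545 − 0.303) = -0.621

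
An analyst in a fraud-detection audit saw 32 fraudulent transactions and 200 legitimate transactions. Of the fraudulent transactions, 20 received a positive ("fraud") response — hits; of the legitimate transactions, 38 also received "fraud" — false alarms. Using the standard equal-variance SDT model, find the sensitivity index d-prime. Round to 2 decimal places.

H = 20/32 = 0.6250
FA = 38/200 = 0.1900
Φ⁻¹(0.6250) = 0.3186, Φ⁻¹(0.1900) = -0.8779
d' = z(H) − z(FA) = 0.3186 − (-0.8779) = 1.1965

d-prime = 1.20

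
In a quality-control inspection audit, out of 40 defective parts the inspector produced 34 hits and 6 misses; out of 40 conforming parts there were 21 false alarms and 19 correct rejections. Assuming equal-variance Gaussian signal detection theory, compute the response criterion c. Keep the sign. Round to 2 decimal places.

H = 34/40 = 0.8500
FA = 21/40 = 0.5250
z(H) = z(0.8500) = 1.036
z(FA) = z(0.5250) = 0.063
c = −½·[z(H) + z(FA)] = −0.5 × (1.036 + 0.063) = -0.5495
c < 0: the inspector has a liberal response bias.

c = -0.55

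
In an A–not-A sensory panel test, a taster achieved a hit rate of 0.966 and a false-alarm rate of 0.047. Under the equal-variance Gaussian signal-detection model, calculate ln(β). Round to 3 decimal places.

ln β = -0.263

Φ⁻¹(0.966) = 1.8250, Φ⁻¹(0.047) = -1.6747
ln β = −½·[z(H)² − z(FA)²] = −0.5 × (3.3306 − 2.8046) = -0.2630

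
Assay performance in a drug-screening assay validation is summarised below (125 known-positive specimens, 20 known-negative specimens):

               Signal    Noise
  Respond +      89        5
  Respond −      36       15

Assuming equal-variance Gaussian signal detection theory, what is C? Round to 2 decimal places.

C = 0.06

H = 89/125 = 0.7120
FA = 5/20 = 0.2500
z(0.7120) = 0.5592, z(0.2500) = -0.6745
c = −½·[z(H) + z(FA)] = −0.5 × (0.5592 + (-0.6745)) = 0.05765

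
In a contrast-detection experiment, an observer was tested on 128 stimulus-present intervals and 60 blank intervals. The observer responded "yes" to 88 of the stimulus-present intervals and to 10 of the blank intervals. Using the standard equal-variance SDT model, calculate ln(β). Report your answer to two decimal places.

H = 88/128 = 0.6875
FA = 10/60 = 0.1667
z(H) = z(0.6875) = 0.489
z(FA) = z(0.1667) = -0.967
ln β = −½·[z(H)² − z(FA)²] = −0.5 × (0.239 − 0.935) = 0.348

ln β = 0.35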